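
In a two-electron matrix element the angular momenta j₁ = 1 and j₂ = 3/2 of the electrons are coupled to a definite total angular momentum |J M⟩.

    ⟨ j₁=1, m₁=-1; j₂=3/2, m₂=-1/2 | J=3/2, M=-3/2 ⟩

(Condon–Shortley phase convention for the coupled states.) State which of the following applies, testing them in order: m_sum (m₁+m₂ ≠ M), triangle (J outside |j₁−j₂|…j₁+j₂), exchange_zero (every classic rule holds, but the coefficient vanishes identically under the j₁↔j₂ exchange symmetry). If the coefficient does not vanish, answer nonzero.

m-sum: m₁+m₂ = -1+(-1/2) = -3/2, M = -3/2  ✓
triangle: |j₁−j₂| = 1/2 ≤ J = 3/2 ≤ j₁+j₂ = 5/2  ✓
exchange: j₁≠j₂ or m₁≠m₂ — the exchange symmetry imposes no constraint here
value check: CG = −√(2/5) = -0.632456 ≠ 0

nonzero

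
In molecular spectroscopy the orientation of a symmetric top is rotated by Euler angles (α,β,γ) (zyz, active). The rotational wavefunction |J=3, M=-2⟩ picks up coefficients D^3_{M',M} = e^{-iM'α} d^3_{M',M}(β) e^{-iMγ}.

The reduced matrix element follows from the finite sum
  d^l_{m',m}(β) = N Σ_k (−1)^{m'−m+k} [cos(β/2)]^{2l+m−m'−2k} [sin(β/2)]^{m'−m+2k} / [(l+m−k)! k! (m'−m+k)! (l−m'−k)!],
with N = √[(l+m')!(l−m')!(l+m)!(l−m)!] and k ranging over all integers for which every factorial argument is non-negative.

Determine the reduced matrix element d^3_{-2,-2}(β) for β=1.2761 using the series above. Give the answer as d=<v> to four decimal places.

d=-0.4699

d^3_{-2,-2}(β=1.2761) via the finite sum:
Half-angle: c=0.803259, s=0.595630. N=√(1·120·1·120)=120.000000
The bounds max(0,m−m')=0 and min(l+m,l−m')=1 give 2 terms
  k=0: (−1)^0·120.0000/(120)·0.8033^6·0.5956^0 = +0.268617
  k=1: (−1)^1·120.0000/(24)·0.8033^4·0.5956^2 = -0.738491
d^3_{-2,-2}(1.2761) = +0.268617 -0.738491 = -0.469875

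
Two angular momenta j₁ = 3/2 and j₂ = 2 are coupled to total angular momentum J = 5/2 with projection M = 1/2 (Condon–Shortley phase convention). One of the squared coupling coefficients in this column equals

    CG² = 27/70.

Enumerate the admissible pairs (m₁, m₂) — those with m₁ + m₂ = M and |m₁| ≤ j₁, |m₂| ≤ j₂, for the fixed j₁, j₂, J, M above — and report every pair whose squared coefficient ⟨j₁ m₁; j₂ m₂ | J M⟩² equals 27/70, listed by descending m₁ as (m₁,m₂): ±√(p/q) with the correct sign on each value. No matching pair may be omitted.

Admissible pairs with m₁+m₂ = M = 1/2: (-3/2,2), (-1/2,1), (1/2,0), (3/2,-1)
  (m₁,m₂)=(3/2,-1): CG² = 27/70, CG = +√(27/70)   ← matches the target
  (m₁,m₂)=(1/2,0): CG² = 3/35, CG = +√(3/35)
  (m₁,m₂)=(-1/2,1): CG² = 5/14, CG = −√(5/14)
  (m₁,m₂)=(-3/2,2): CG² = 6/35, CG = −√(6/35)
Pairs with CG² = 27/70: (3/2,-1): +√(27/70)

(3/2,-1): +√(27/70)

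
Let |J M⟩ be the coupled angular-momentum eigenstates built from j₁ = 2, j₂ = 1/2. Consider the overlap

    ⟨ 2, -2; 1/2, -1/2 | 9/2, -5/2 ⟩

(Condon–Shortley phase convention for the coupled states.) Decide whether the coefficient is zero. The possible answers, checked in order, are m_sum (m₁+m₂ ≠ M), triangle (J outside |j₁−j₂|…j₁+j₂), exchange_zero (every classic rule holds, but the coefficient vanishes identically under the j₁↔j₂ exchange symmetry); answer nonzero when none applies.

m-sum: m₁+m₂ = -2+(-1/2) = -5/2, M = -5/2  ✓
triangle: need |j₁−j₂| ≤ J ≤ j₁+j₂, i.e. J ∈ [3/2, 5/2]; J = 9/2 is outside ✗ ⇒ coefficient is 0

triangle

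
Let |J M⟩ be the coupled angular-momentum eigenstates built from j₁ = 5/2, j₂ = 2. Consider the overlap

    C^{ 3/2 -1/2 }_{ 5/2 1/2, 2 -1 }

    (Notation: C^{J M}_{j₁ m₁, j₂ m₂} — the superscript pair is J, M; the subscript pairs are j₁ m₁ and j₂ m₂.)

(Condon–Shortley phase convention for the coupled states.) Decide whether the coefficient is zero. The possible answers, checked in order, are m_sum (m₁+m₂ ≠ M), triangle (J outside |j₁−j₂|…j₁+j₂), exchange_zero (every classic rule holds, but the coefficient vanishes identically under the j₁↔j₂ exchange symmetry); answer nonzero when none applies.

nonzero

m-sum: m₁+m₂ = 1/2+(-1) = -1/2, M = -1/2  ✓
triangle: |j₁−j₂| = 1/2 ≤ J = 3/2 ≤ j₁+j₂ = 9/2  ✓
exchange: j₁≠j₂ or m₁≠m₂ — the exchange symmetry imposes no constraint here
value check: CG = −√(5/21) = -0.487950 ≠ 0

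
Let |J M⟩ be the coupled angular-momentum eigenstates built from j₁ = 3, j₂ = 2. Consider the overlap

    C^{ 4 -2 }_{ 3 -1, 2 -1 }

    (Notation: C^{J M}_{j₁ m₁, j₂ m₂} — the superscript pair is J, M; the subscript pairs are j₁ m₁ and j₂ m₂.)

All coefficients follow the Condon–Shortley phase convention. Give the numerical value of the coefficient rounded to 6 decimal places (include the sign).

√[9·1!5!3!/10! · 2!4!1!3!2!6!] = √(5184/7)
  +(−1)^0/∏(0,1,4,1,1,2)! = 1/48  (running 1/48)
  +(−1)^1/∏(1,0,3,0,2,3)! = -1/72  (running 1/144)
⟨..|..⟩ = √(5184/7)·(1/144) = +0.188982

+0.188982  (= +√(1/28))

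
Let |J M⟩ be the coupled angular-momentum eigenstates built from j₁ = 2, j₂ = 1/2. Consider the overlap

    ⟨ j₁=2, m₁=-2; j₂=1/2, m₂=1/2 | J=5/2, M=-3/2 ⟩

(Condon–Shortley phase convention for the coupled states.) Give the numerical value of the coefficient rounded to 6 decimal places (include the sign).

+√(1/5) ≈ +0.447214

triangle: 0!·4!·1!/6! = 24/720
(j±m)!: 0!·4!·1!·0!·1!·4! = 576
prefactor² = (2J+1)·Δ·N² = 576/5
  k=0: +1/(0!·0!·4!·1!·0!·0!) = 1/24
Σ = 1/24  ⇒  CG² = 576/5·(1/24)² = 1/5
CG = +√(1/5) = +0.447214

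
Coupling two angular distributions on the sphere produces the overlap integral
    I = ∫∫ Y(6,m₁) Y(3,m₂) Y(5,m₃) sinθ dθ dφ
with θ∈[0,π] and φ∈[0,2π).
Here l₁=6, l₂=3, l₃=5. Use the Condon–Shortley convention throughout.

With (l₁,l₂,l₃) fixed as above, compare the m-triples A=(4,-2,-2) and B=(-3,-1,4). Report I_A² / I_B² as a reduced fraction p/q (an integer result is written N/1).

1/4

l's match ⇒ only the (l;m) 3-j factors differ between A and B.
A: triangle coeff Δ(6,3,5) = 1/675675; Σ_t [0,1]: t=0:+1/34560 t=1:−1/60480 = 1/80640; (3j)²=6/1001 [(6 3 5; 4 -2 -2)], sign=-1
B: triangle coeff Δ(6,3,5) = 1/675675; Σ_t [1,2]: t=1:−1/241920 t=2:+1/40320 = 1/48384; (3j)²=24/1001 [(6 3 5; -3 -1 4)], sign=-1
I_A²/I_B² = (6/1001)/(24/1001) = 1/4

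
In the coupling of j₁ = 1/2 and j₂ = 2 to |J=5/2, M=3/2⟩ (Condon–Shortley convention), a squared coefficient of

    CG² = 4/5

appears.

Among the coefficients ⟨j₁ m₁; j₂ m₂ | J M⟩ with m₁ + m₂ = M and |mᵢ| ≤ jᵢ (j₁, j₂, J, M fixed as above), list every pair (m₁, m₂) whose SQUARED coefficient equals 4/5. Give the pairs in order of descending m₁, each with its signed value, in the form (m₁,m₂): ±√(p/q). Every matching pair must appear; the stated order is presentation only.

(1/2,1): +√(4/5)

Admissible pairs with m₁+m₂ = M = 3/2: (-1/2,2), (1/2,1)
  (m₁,m₂)=(1/2,1): CG² = 4/5, CG = +√(4/5)   ← matches the target
  (m₁,m₂)=(-1/2,2): CG² = 1/5, CG = +√(1/5)
Pairs with CG² = 4/5: (1/2,1): +√(4/5)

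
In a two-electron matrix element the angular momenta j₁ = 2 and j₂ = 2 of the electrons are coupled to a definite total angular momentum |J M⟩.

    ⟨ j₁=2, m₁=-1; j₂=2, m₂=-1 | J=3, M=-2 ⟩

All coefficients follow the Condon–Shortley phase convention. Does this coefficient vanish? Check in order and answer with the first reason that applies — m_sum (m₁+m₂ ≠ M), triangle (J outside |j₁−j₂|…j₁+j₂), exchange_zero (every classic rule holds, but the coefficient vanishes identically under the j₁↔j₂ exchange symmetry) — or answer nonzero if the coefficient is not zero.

exchange_zero

m-sum: m₁+m₂ = -1+(-1) = -2, M = -2  ✓
triangle: |j₁−j₂| = 0 ≤ J = 3 ≤ j₁+j₂ = 4  ✓
exchange: j₁=j₂ and m₁=m₂, and (−1)^(j₁+j₂−J) = (−1)^1 = −1 forces ⟨j₁m₁;j₂m₂|JM⟩ = −⟨j₂m₂;j₁m₁|JM⟩ = −⟨j₁m₁;j₂m₂|JM⟩ ⇒ the coefficient vanishes identically
Racah sum check: Σ_k collapses to 0 ⇒ CG = 0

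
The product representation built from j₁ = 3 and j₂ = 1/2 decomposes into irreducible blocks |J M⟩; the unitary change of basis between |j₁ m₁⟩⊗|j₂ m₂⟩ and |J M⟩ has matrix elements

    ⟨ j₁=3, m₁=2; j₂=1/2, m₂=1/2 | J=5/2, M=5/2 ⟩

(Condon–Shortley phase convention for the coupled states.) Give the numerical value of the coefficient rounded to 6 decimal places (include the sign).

triangle: 1!*5!*0!/7! = 120/5040
(j±m)!: 5!*1!*1!*0!*5!*0! = 14400
prefactor² = (2J+1)*Δ*N² = 14400/7
  k=1: −1/(1!*0!*0!*0!*5!*0!) = -1/120
Σ = -1/120  ⇒  CG² = 14400/7*(-1/120)² = 1/7
CG = −√(1/7) = -0.377964

-0.377964  (= −√(1/7))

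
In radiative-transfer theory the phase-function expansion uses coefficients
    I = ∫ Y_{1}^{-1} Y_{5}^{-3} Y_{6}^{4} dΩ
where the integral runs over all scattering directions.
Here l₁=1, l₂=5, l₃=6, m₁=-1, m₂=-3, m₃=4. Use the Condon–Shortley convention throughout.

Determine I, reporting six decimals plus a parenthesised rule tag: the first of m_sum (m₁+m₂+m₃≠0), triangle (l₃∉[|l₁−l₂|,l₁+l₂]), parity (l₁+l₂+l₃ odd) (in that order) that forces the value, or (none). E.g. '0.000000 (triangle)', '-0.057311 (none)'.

0.274090 (none)

Rules hold: Σm=0, L=12 even, 4≤6≤6.
N = 3·11·13 = 429
Δ = 0!·2!·10!/13! = 1/858
Racah Σ t=0..0: t=0:+1/14400 = 1/14400
⇒ 3j(1 5 6; 0 0 0)² = 6/143, sgn +1
Racah Σ t=0..0: t=0:+1/161280 = 1/161280
⇒ 3j(1 5 6; -1 -3 4)² = 15/286, sgn +1
4πI² = N·(3j₀)²·(3jₘ)² = 135/143
I = +1·√(0.944056/4π) = 0.27409047
No selection rule forces the value: the integral is nonzero (none).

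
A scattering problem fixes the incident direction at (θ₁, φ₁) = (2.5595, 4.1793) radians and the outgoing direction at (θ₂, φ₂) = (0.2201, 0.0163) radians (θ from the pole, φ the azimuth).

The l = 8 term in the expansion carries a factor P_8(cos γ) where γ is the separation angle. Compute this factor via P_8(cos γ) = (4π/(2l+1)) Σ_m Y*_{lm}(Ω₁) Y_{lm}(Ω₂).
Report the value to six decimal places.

-0.377343

Expand P_8 via completeness: Σ_{m} conj(Y_{8,m}) at Ω₁ times Y_{8,m} at Ω₂ —
  m=-8: Y*=-0.001862+0.003878i  Y=+0.000003-0.000000i  product -0.000000+0.000000i
  m=-7: Y*=+0.014546+0.021723i  Y=+0.000047-0.000005i  product +0.000001+0.000001i
  m=-6: Y*=+0.098230-0.005599i  Y=+0.000539-0.000053i  product +0.000053-0.000008i
  m=-5: Y*=+0.116747-0.226375i  Y=+0.004428-0.000362i  product +0.000435-0.001045i
  m=-4: Y*=-0.238693-0.379405i  Y=+0.026991-0.001762i  product -0.007111-0.009820i
  m=-3: Y*=-0.466080+0.013273i  Y=+0.120587-0.005901i  product -0.056125+0.004351i
  m=-2: Y*=-0.046333+0.083888i  Y=+0.372565-0.012150i  product -0.016243+0.031817i
  m=-1: Y*=-0.194709-0.329974i  Y=+0.679260-0.011073i  product -0.135912-0.221982i
  m=+0: Y*=-0.231702-0.000000i  Y=+0.348172+0.000000i  product -0.080672-0.000000i
  m=+1: Y*=+0.194709-0.329974i  Y=-0.679260-0.011073i  product -0.135912+0.221982i
  m=+2: Y*=-0.046333-0.083888i  Y=+0.372565+0.012150i  product -0.016243-0.031817i
  m=+3: Y*=+0.466080+0.013273i  Y=-0.120587-0.005901i  product -0.056125-0.004351i
  m=+4: Y*=-0.238693+0.379405i  Y=+0.026991+0.001762i  product -0.007111+0.009820i
  m=+5: Y*=-0.116747-0.226375i  Y=-0.004428-0.000362i  product +0.000435+0.001045i
  m=+6: Y*=+0.098230+0.005599i  Y=+0.000539+0.000053i  product +0.000053+0.000008i
  m=+7: Y*=-0.014546+0.021723i  Y=-0.000047-0.000005i  product +0.000001-0.000001i
  m=+8: Y*=-0.001862-0.003878i  Y=+0.000003+0.000000i  product -0.000000-0.000000i
Σ over m = -0.510476-0.000000i; ×(4π/17) → -0.377343-0.000000i. Real part: -0.377343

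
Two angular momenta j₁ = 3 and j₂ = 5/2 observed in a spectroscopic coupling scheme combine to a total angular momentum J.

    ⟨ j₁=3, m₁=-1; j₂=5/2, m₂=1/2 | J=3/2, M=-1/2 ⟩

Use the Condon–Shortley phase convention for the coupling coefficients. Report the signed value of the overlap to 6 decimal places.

-0.097590  (= −√(1/105))

√[4·4!2!1!/8! · 2!4!3!2!1!2!] = √(192/35)
  +(−1)^2/∏(2,2,2,1,0,0)! = 1/8  (running 1/8)
  +(−1)^3/∏(3,1,1,0,1,1)! = -1/6  (running -1/24)
⟨..|..⟩ = √(192/35)·(-1/24) = -0.097590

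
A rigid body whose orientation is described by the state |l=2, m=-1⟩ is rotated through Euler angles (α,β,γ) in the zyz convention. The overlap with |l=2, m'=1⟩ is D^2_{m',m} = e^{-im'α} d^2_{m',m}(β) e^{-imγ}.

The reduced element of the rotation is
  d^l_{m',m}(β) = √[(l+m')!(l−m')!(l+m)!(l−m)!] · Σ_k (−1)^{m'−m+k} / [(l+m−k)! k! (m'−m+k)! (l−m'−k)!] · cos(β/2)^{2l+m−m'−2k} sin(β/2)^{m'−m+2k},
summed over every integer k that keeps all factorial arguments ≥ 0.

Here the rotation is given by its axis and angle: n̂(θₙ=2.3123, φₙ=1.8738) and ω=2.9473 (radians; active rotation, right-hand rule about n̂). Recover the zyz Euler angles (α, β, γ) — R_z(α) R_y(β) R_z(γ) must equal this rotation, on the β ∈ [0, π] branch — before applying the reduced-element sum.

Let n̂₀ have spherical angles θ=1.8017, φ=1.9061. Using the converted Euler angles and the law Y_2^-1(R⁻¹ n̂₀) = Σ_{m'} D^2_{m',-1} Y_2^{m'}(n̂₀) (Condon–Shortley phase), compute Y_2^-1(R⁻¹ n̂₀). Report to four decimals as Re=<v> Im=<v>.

Axis–angle → zyz. n̂ = (sinθₙcosφₙ, sinθₙsinφₙ, cosθₙ) = (-0.220048, +0.703859, -0.675398), ω = 2.9473.
R = I cosω + sinω [n̂]ₓ + (1−cosω) n̂n̂ᵀ gives
  R = [-0.885254, -0.176450, +0.430339; -0.437251, +0.000328, -0.899339; +0.158547, -0.984310, -0.077444]
β = atan2(√(R₁₃²+R₂₃²), R₃₃) = 1.648318; α = atan2(R₂₃, R₁₃) mod 2π = 5.158694; γ = atan2(R₃₂, −R₃₁) mod 2π = 4.552686
Need the full column D^2_{m',-1} for m'=−2..2 at α=5.1587, β=1.6483, γ=4.5527.
cos(β/2)=0.679175, sin(β/2)=0.733977
d^2_{-2,-1}: single k=1 term ⇒ +0.459893;  D = -0.307683+0.341808i
d^2_{-1,-1}: k∈[0..1] ⇒ +0.212778 -0.745502 = -0.532724;  D = +0.510995+0.150598i
d^2_{0,-1}: k∈[0..1] ⇒ -0.563251 +0.657815 = +0.094564;  D = -0.015038-0.093361i
d^2_{1,-1}: k∈[0..1] ⇒ +0.745502 -0.290221 = +0.455281;  D = +0.374208-0.259323i
d^2_{2,-1}: single k=0 term ⇒ -0.537104;  D = -0.466513-0.266170i
Y_2^{m'}(θ=1.8017,φ=1.9061) and Σ D·Y over m':
  (-0.3077+0.3418i)·(-0.2868+0.2275i)  (+0.5110+0.1506i)·(+0.0566+0.1625i)  (-0.0150-0.0934i)·(-0.2658+0.0000i)  (+0.3742-0.2593i)·(-0.0566+0.1625i)  (-0.4665-0.2662i)·(-0.2868-0.2275i)
Y_2^-1(R⁻¹ n̂) = +0.113131+0.206343i

Re=0.1131 Im=0.2063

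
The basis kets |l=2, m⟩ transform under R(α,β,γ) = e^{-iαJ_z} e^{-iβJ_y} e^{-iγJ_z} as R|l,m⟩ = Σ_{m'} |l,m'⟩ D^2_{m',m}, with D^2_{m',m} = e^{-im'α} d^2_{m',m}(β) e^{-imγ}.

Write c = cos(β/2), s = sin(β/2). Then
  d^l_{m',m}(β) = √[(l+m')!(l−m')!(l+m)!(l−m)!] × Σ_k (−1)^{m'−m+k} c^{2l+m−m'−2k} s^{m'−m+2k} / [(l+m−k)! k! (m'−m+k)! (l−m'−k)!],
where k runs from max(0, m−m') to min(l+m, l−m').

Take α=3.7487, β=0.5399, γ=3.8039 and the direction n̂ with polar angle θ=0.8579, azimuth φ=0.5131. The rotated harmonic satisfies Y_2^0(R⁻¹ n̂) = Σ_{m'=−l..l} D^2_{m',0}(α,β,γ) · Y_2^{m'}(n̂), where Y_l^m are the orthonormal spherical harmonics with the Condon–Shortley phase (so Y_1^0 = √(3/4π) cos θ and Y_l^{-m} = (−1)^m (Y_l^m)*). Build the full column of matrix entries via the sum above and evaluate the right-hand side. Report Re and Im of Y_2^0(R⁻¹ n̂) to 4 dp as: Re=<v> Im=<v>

Re=-0.2868 Im=0.0000

Need the full column D^2_{m',0} for m'=−2..2 at α=3.7487, β=0.5399, γ=3.8039.
cos(β/2)=0.963784, sin(β/2)=0.266683
d^2_{-2,0}: single k=2 term ⇒ +0.161818;  D = +0.056486+0.151639i
d^2_{-1,0}: k∈[1..2] ⇒ +0.584805 -0.044776 = +0.540029;  D = -0.443527-0.308083i
d^2_{0,0}: k∈[0..2] ⇒ +0.862818 -0.264248 +0.005058 = +0.603629;  D = +0.603629+0.000000i
d^2_{1,0}: k∈[0..1] ⇒ -0.584805 +0.044776 = -0.540029;  D = +0.443527-0.308083i
d^2_{2,0}: single k=0 term ⇒ +0.161818;  D = +0.056486-0.151639i
Y_2^{m'}(θ=0.8579,φ=0.5131) and Σ D·Y over m':
  (+0.0565+0.1516i)·(+0.1145-0.1891i)  (-0.4435-0.3081i)·(+0.3330-0.1876i)  (+0.6036+0.0000i)·(+0.0893+0.0000i)  (+0.4435-0.3081i)·(-0.3330-0.1876i)  (+0.0565-0.1516i)·(+0.1145+0.1891i)
Y_2^0(R⁻¹ n̂) = -0.286794+0.000000i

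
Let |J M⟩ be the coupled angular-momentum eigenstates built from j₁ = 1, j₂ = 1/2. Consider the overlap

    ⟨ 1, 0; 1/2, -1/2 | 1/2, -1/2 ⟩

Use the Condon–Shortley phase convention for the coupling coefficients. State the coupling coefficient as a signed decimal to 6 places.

+√(1/3) = +0.577350

j₁+j₂−J=1  J+j₁−j₂=1  J−j₁+j₂=0  j₁+j₂+J+1=3
(j₁±m₁, j₂±m₂, J±M) = (1,1,0,1,0,1)
P² = 1/3
sum k=0..0:
  [0] +1/1 = 1
S = 1
C² = P²·S² = 1/3 ; C = +0.577350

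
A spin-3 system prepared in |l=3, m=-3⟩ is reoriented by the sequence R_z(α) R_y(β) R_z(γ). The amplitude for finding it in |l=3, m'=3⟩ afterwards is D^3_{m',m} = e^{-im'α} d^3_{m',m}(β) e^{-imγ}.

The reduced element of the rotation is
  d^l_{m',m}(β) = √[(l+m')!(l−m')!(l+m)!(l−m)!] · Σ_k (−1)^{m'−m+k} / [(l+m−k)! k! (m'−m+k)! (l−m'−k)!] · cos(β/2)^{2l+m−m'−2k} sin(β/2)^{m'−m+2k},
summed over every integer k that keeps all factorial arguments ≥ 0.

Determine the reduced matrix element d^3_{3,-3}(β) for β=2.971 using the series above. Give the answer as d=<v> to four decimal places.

d=0.9784

d^3_{3,-3}(β=2.9710) via the finite sum:
c=cos(2.971000/2)=0.085193, s=sin(2.971000/2)=0.996364; N=√[720·1·1·720]=720.000000
Admissible k: 0..0 (factorial args all ≥0)
  k=0: (−1)^6·720.0000/(720)·0.0852^0·0.9964^6 = +0.978384
d^3_{3,-3}(2.9710) = +0.978384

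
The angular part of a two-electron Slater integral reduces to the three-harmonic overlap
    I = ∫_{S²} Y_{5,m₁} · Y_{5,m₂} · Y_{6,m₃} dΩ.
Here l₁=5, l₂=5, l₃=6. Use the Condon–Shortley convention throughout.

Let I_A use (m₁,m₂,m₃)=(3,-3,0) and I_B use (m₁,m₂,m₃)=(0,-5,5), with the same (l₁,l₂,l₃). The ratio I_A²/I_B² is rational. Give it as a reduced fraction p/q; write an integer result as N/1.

Shared (l₁,l₂,l₃)=(5,5,6): N and (l;000)² cancel in I_A²/I_B².
A: Δ = 4!·6!·6!/17! = 1/28588560; Racah Σ t=0..2: t=0:+1/55296 t=1:−1/86400 t=2:+1/2073600 = 29/4147200; ⇒ 3j(5 5 6; 3 -3 0)² = 841/145860, sgn +1
B: Δ = 4!·6!·6!/17! = 1/28588560; Racah Σ t=0..0: t=0:+1/2073600 = 1/2073600; ⇒ 3j(5 5 6; 0 -5 5)² = 15/884, sgn -1
I_A²/I_B² = (841/145860)/(15/884) = 841/2475

841/2475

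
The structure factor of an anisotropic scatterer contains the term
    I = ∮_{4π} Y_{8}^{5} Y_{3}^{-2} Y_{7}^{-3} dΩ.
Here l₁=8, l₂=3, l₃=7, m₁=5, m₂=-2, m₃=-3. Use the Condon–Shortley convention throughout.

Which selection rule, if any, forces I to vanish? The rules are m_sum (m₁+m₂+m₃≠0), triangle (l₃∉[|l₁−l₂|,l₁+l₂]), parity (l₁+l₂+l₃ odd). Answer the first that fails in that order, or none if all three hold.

none

m₁+m₂+m₃ = 5 − 2 − 3 = 0  ✓
triangle: |8−3|=5 ≤ l₃=7 ≤ 8+3=11  ✓
parity: l₁+l₂+l₃ = 18 is even  ✓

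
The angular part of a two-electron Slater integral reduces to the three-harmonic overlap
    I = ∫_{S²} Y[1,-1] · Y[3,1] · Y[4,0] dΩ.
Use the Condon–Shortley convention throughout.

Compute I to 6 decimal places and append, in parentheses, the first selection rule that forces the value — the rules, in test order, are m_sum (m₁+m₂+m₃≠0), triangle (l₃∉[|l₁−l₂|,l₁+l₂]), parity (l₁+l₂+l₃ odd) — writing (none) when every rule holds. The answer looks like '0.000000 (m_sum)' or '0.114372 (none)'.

Rules hold: Σm=0, L=8 even, 2≤4≤4.
N = 3·7·9 = 189
Δ = 0!·2!·6!/9! = 1/252
Racah Σ t=0..0: t=0:+1/36 = 1/36
⇒ 3j(1 3 4; 0 0 0)² = 4/63, sgn +1
Racah Σ t=0..0: t=0:+1/96 = 1/96
⇒ 3j(1 3 4; -1 1 0)² = 1/42, sgn +1
4πI² = N·(3j₀)²·(3jₘ)² = 2/7
I = +1·√(0.285714/4π) = 0.15078601
No selection rule forces the value: the integral is nonzero (none).

0.150786 (none)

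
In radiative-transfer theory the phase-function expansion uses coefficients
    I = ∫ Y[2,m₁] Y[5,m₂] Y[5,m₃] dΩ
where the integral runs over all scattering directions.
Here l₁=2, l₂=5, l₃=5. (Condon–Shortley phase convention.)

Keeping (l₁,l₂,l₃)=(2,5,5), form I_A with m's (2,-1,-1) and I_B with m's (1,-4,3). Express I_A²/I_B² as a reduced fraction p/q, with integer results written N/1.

Same 2,5,5: normalisation and zero-m 3j drop out of the ratio.
A: Δ: 2! 2! 8! / 13! → 1/38610; sum: t=0:+1/2304 = 1/2304; 3j²(2 5 5; 2 -1 -1) = Δ·Π!·Σ² = 5/143  (sign +1)
B: Δ: 2! 2! 8! / 13! → 1/38610; sum: t=0:+1/10080 t=1:−1/80640 = 1/11520; 3j²(2 5 5; 1 -4 3) = Δ·Π!·Σ² = 49/1430  (sign +1)
I_A²/I_B² = (5/143)/(49/1430) = 50/49

50/49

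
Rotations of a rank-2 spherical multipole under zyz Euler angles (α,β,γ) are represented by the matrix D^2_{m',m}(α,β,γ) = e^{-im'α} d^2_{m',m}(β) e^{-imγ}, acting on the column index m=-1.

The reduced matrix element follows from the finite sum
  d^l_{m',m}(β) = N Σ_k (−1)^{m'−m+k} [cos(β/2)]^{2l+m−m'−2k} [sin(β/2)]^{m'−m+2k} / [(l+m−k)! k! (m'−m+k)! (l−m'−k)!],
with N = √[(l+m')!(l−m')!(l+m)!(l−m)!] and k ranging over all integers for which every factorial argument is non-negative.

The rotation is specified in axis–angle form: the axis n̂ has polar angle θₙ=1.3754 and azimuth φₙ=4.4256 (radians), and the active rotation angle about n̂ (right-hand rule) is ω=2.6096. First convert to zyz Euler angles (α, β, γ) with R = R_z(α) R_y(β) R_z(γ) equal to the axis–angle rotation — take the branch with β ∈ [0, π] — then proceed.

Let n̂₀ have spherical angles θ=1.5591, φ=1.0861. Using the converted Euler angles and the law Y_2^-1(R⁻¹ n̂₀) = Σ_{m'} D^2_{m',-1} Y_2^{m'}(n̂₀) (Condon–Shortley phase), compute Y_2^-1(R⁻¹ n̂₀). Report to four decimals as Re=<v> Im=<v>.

Re=-0.0657 Im=0.3059

Axis–angle → zyz. n̂ = (sinθₙcosφₙ, sinθₙsinφₙ, cosθₙ) = (-0.277491, -0.940905, +0.194155), ω = 2.6096.
R = I cosω + sinω [n̂]ₓ + (1−cosω) n̂n̂ᵀ gives
  R = [-0.718437, +0.387616, -0.577583; +0.584587, +0.786456, -0.199359; +0.376969, -0.480874, -0.791615]
β = atan2(√(R₁₃²+R₂₃²), R₃₃) = 2.484244; α = atan2(R₂₃, R₁₃) mod 2π = 3.473950; γ = atan2(R₃₂, −R₃₁) mod 2π = 4.047528
Need the full column D^2_{m',-1} for m'=−2..2 at α=3.4739, β=2.4842, γ=4.0475.
cos(β/2)=0.322789, sin(β/2)=0.946471
d^2_{-2,-1}: single k=1 term ⇒ +0.063664;  D = -0.000009-0.063664i
d^2_{-1,-1}: k∈[0..1] ⇒ +0.010856 -0.280009 = -0.269153;  D = -0.087855-0.254411i
d^2_{0,-1}: k∈[0..1] ⇒ -0.077972 +0.670372 = +0.592400;  D = -0.365481-0.466220i
d^2_{1,-1}: k∈[0..1] ⇒ +0.280009 -0.802471 = -0.522462;  D = -0.438850-0.283509i
d^2_{2,-1}: single k=0 term ⇒ -0.547356;  D = +0.531509+0.130757i
Y_2^{m'}(θ=1.5591,φ=1.0861) and Σ D·Y over m':
  (-0.0000-0.0637i)·(-0.2185-0.3185i)  (-0.0879-0.2544i)·(+0.0042-0.0080i)  (-0.3655-0.4662i)·(-0.3153+0.0000i)  (-0.4388-0.2835i)·(-0.0042-0.0080i)  (+0.5315+0.1308i)·(-0.2185+0.3185i)
Y_2^-1(R⁻¹ n̂) = -0.065660+0.305918i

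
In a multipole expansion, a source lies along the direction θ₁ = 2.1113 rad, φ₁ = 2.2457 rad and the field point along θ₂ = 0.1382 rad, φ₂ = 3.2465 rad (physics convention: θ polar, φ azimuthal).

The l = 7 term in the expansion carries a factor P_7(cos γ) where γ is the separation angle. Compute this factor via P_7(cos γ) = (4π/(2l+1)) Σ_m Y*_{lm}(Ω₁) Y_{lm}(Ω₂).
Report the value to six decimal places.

-0.100561

Term-by-term m-sum for l=7 (normalisation 4π/15 = 0.837758):
  m=-7: (-0.170386-0.002034i) × (-0.000000+0.000000i) = +0.000000-0.000000i  (running Σ = +0.000000-0.000000i)
  m=-6: (-0.235484-0.301566i) × (+0.000010-0.000007i) = -0.000005-0.000001i  (running Σ = -0.000005-0.000001i)
  m=-5: (+0.095869-0.404116i) × (-0.000185+0.000107i) = +0.000026+0.000085i  (running Σ = +0.000021+0.000084i)
  m=-4: (+0.081578-0.038603i) × (+0.002332-0.001040i) = +0.000150-0.000175i  (running Σ = +0.000171-0.000091i)
  m=-3: (-0.278934-0.136090i) × (-0.020869+0.006794i) = +0.006745+0.000945i  (running Σ = +0.006917+0.000854i)
  m=-2: (-0.053199-0.236801i) × (+0.128611-0.027387i) = -0.013327-0.028998i  (running Σ = -0.006411-0.028144i)
  m=-1: (-0.137064+0.171272i) × (-0.490787+0.051677i) = +0.058418-0.091141i  (running Σ = +0.052007-0.119285i)
  m=0: (-0.273513-0.000000i) × (+0.819158+0.000000i) = -0.224050-0.000000i  (running Σ = -0.172043-0.119285i)
  m=1: (+0.137064+0.171272i) × (+0.490787+0.051677i) = +0.058418+0.091141i  (running Σ = -0.113625-0.028144i)
  m=2: (-0.053199+0.236801i) × (+0.128611+0.027387i) = -0.013327+0.028998i  (running Σ = -0.126952+0.000854i)
  m=3: (+0.278934-0.136090i) × (+0.020869+0.006794i) = +0.006745-0.000945i  (running Σ = -0.120207-0.000091i)
  m=4: (+0.081578+0.038603i) × (+0.002332+0.001040i) = +0.000150+0.000175i  (running Σ = -0.120057+0.000084i)
  m=5: (-0.095869-0.404116i) × (+0.000185+0.000107i) = +0.000026-0.000085i  (running Σ = -0.120031-0.000001i)
  m=6: (-0.235484+0.301566i) × (+0.000010+0.000007i) = -0.000005+0.000001i  (running Σ = -0.120036-0.000000i)
  m=7: (+0.170386-0.002034i) × (+0.000000+0.000000i) = +0.000000+0.000000i  (running Σ = -0.120036-0.000000i)
Total Σ_m = -0.120036-0.000000i. Multiply by 0.837758: -0.100561-0.000000i. P_7(cos γ) = -0.100561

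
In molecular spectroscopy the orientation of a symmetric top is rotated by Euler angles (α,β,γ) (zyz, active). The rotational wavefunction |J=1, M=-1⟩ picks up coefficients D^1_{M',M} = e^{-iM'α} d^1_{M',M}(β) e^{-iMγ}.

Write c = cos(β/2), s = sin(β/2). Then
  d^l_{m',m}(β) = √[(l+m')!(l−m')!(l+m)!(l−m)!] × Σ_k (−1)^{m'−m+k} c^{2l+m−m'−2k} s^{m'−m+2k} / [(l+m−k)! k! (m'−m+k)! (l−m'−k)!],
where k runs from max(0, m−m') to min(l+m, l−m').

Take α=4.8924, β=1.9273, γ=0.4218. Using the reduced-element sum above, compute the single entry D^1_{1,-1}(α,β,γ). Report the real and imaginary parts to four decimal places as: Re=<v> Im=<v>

Re=-0.1615 Im=0.6549

D^1_{1,-1}(4.8924,1.9273,0.4218) = e^{-i·1·4.8924}·d^1_{1,-1}(1.9273)·e^{-i·-1·0.4218}. Compute d first:
With c≡cos(β/2)=0.570526 and s≡sin(β/2)=0.821279, N=[2·1·1·2]^{1/2}=2.000000
k∈{0} keeps every argument non-negative
  k=0: (−1)^2·2.0000/(2)·0.5705^0·0.8213^2 = +0.674500
d^1_{1,-1}(1.9273) = +0.674500
Attach z-rotation phases: D = e^{-i(1)(4.8924)}·(+0.674500)·e^{-i(-1)(0.4218)} = -0.161502+0.654880i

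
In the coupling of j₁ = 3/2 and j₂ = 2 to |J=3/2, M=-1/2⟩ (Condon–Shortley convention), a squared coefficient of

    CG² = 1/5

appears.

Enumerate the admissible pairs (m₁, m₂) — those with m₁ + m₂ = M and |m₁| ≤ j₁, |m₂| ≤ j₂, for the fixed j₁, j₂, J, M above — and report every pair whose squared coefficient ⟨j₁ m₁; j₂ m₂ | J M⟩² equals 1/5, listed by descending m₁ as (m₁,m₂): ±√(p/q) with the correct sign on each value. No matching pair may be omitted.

(-1/2,0): −√(1/5)

Admissible pairs with m₁+m₂ = M = -1/2: (-3/2,1), (-1/2,0), (1/2,-1), (3/2,-2)
  (m₁,m₂)=(3/2,-2): CG² = 2/5, CG = +√(2/5)
  (m₁,m₂)=(1/2,-1): CG² = 0/1, CG = 0
  (m₁,m₂)=(-1/2,0): CG² = 1/5, CG = −√(1/5)   ← matches the target
  (m₁,m₂)=(-3/2,1): CG² = 2/5, CG = +√(2/5)
Pairs with CG² = 1/5: (-1/2,0): −√(1/5)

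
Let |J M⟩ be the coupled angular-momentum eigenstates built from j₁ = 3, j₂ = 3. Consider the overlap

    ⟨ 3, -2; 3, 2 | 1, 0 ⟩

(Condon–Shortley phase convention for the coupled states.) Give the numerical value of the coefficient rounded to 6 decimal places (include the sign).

+√(1/7) = +0.377964

triangle: 5!×1!×1!/8! = 120/40320
(j±m)!: 1!×5!×5!×1!×1!×1! = 14400
prefactor² = (2J+1)×Δ×N² = 900/7
  k=4: +1/(4!×1!×1!×1!×0!×0!) = 1/24
  k=5: −1/(5!×0!×0!×0!×1!×1!) = -1/120
Σ = 1/30  ⇒  CG² = 900/7×(1/30)² = 1/7
CG = +√(1/7) = +0.377964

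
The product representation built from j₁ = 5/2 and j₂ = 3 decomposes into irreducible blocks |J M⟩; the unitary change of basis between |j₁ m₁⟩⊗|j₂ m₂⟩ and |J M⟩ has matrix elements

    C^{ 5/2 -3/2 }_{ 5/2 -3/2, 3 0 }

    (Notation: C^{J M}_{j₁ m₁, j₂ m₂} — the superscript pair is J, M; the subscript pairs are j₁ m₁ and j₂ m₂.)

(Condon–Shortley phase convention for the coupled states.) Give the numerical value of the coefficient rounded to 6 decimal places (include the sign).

+√(7/30) ≈ +0.483046

triangle: 3!·2!·3!/9! = 72/362880
(j±m)!: 1!·4!·3!·3!·1!·4! = 20736
prefactor² = (2J+1)·Δ·N² = 864/35
  k=2: +1/(2!·1!·2!·1!·0!·2!) = 1/8
  k=3: −1/(3!·0!·1!·0!·1!·3!) = -1/36
Σ = 7/72  ⇒  CG² = 864/35·(7/72)² = 7/30
CG = +√(7/30) = +0.483046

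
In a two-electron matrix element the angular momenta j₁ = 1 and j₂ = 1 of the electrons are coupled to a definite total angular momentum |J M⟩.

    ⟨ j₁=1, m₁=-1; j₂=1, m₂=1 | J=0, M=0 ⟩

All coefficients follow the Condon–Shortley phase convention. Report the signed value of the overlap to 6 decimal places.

triangle: 2!×0!×0!/3! = 2/6
(j±m)!: 0!×2!×2!×0!×0!×0! = 4
prefactor² = (2J+1)×Δ×N² = 4/3
  k=2: +1/(2!×0!×0!×0!×0!×0!) = 1/2
Σ = 1/2  ⇒  CG² = 4/3×(1/2)² = 1/3
CG = +√(1/3) = +0.577350

+0.577350  (= +√(1/3))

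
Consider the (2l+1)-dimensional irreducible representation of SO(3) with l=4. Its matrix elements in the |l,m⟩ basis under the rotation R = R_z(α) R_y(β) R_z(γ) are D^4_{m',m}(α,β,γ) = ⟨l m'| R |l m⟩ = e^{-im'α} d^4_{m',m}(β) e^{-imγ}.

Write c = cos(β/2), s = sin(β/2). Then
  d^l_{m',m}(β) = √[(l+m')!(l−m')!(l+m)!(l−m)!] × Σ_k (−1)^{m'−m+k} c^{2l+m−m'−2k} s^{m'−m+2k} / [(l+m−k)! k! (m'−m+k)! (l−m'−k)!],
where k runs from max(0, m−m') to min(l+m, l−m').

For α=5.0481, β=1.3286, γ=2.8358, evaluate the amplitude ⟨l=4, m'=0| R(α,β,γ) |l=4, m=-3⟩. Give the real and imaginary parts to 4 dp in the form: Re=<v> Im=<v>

Re=0.1973 Im=-0.2577

D^4_{0,-3}(5.0481,1.3286,2.8358) = e^{-i·0·5.0481}·d^4_{0,-3}(1.3286)·e^{-i·-3·2.8358}. Compute d first:
c=cos(1.328600/2)=0.787349, s=sin(1.328600/2)=0.616508; N=√[24·24·1·5040]=1703.830978
k∈{0,1} keeps every argument non-negative
  k=0: (−1)^3·1703.8310/(144)·0.7873^5·0.6165^3 = -0.838910
  k=1: (−1)^4·1703.8310/(144)·0.7873^3·0.6165^5 = +0.514350
d^4_{0,-3}(1.3286) = -0.838910 +0.514350 = -0.324560
Attach z-rotation phases: D = e^{-i(0)(5.0481)}·(-0.324560)·e^{-i(-3)(2.8358)} = +0.197301-0.257704i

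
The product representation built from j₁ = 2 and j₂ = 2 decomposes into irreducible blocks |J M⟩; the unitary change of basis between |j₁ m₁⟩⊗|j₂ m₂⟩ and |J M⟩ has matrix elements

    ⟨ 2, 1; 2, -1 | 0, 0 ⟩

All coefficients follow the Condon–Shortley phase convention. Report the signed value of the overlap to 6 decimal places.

-0.447214  (= −√(1/5))

j₁+j₂−J=4  J+j₁−j₂=0  J−j₁+j₂=0  j₁+j₂+J+1=5
(j₁±m₁, j₂±m₂, J±M) = (3,1,1,3,0,0)
P² = 36/5
sum k=1..1:
  [1] −1/6 = -1/6
S = -1/6
C² = P²·S² = 1/5 ; C = -0.447214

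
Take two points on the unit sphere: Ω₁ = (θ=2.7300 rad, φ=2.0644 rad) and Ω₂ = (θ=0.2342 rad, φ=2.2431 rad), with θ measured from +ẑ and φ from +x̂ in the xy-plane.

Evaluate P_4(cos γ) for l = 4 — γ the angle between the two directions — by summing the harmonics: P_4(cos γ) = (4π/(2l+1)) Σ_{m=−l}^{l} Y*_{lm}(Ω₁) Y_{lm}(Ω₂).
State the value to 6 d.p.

-0.232700

Addition theorem: P_4(cos γ) = (4π/9) Σ_m Y*_{lm}(Ω₁) Y_{lm}(Ω₂), m = −4…4:
  [-4]  conj(Y_{4,-4})(Ω₁) = (-0.004452, 0.010426) ; Y_{4,-4}(Ω₂) = (-0.001154, -0.000561) ; Δ = (0.000011, -0.000010)
  [-3]  conj(Y_{4,-3})(Ω₁) = (-0.073158, 0.006601) ; Y_{4,-3}(Ω₂) = (0.013727, -0.006565) ; Δ = (-0.000961, 0.000571)
  [-2]  conj(Y_{4,-2})(Ω₁) = (-0.143963, -0.218024) ; Y_{4,-2}(Ω₂) = (-0.022718, 0.098721) ; Δ = (0.024794, -0.009259)
  [-1]  conj(Y_{4,-1})(Ω₁) = (0.236665, -0.439876) ; Y_{4,-1}(Ω₂) = (-0.240959, -0.302708) ; Δ = (-0.190180, 0.034352)
  [+0]  conj(Y_{4,0})(Ω₁) = (0.263871, -0.000000) ; Y_{4,0}(Ω₂) = (0.629143, 0.000000) ; Δ = (0.166013, 0.000000)
  [+1]  conj(Y_{4,1})(Ω₁) = (-0.236665, -0.439876) ; Y_{4,1}(Ω₂) = (0.240959, -0.302708) ; Δ = (-0.190180, -0.034352)
  [+2]  conj(Y_{4,2})(Ω₁) = (-0.143963, 0.218024) ; Y_{4,2}(Ω₂) = (-0.022718, -0.098721) ; Δ = (0.024794, 0.009259)
  [+3]  conj(Y_{4,3})(Ω₁) = (0.073158, 0.006601) ; Y_{4,3}(Ω₂) = (-0.013727, -0.006565) ; Δ = (-0.000961, -0.000571)
  [+4]  conj(Y_{4,4})(Ω₁) = (-0.004452, -0.010426) ; Y_{4,4}(Ω₂) = (-0.001154, 0.000561) ; Δ = (0.000011, 0.000010)
Σ over m = (-0.166659, 0.000000); ×(4π/9) → (-0.232700, 0.000000). Real part: -0.232700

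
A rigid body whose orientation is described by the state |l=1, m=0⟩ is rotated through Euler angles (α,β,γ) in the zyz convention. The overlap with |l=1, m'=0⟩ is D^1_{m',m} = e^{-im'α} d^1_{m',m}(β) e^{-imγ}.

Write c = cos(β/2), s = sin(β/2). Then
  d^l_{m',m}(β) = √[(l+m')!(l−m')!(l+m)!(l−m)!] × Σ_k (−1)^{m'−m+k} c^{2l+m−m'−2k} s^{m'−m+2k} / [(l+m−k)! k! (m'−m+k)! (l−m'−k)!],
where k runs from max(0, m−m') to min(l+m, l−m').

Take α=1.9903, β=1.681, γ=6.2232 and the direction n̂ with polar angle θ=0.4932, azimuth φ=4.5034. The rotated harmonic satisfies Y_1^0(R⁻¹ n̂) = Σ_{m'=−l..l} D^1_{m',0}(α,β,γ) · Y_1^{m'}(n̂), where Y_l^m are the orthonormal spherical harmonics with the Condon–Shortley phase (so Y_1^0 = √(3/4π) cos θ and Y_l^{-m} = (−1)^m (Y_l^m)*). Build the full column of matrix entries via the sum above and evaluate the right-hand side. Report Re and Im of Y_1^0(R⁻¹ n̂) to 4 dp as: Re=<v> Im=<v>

Re=-0.2333 Im=0.0000

Need the full column D^1_{m',0} for m'=−1..1 at α=1.9903, β=1.6810, γ=6.2232.
cos(β/2)=0.667090, sin(β/2)=0.744977
d^1_{-1,0}: single k=1 term ⇒ +0.702817;  D = -0.286263+0.641877i
d^1_{0,0}: k∈[0..1] ⇒ +0.445010 -0.554990 = -0.109981;  D = -0.109981+0.000000i
d^1_{1,0}: single k=0 term ⇒ -0.702817;  D = +0.286263+0.641877i
Y_1^{m'}(θ=0.4932,φ=4.5034) and Σ D·Y over m':
  (-0.2863+0.6419i)·(-0.0339+0.1600i)  (-0.1100+0.0000i)·(+0.4304+0.0000i)  (+0.2863+0.6419i)·(+0.0339+0.1600i)
Y_1^0(R⁻¹ n̂) = -0.233322+0.000000i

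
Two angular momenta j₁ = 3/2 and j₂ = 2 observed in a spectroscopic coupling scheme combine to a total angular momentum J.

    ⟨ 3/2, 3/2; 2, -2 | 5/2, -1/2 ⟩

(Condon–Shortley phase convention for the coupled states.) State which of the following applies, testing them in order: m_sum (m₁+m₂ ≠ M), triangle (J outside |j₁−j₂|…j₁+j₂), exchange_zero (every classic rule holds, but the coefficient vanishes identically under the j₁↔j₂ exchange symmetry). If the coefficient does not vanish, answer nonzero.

nonzero

m-sum: m₁+m₂ = 3/2+(-2) = -1/2, M = -1/2  ✓
triangle: |j₁−j₂| = 1/2 ≤ J = 5/2 ≤ j₁+j₂ = 7/2  ✓
exchange: j₁≠j₂ or m₁≠m₂ — the exchange symmetry imposes no constraint here
value check: CG = +√(6/35) = +0.414039 ≠ 0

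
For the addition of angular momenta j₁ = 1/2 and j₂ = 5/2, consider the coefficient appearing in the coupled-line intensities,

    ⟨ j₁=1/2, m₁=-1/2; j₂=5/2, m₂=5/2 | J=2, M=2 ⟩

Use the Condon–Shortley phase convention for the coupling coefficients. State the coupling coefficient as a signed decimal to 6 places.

−√(5/6) ≈ -0.912871

√[5·1!0!4!/6! · 0!1!5!0!4!0!] = √(480)
  +(−1)^1/∏(1,0,0,4,0,0)! = -1/24  (running -1/24)
⟨..|..⟩ = √(480)·(-1/24) = -0.912871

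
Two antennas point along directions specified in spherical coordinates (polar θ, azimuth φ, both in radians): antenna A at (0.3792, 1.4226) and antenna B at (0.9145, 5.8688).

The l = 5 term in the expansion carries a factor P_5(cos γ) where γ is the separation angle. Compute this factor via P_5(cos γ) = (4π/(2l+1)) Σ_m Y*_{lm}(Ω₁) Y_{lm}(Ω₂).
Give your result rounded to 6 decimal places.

Summing Y*_{l m}(θ₁,φ₁)·Y_{l m}(θ₂,φ₂) over m ∈ [−5, 5]; prefactor 4π/(2·5+1) = 1.142397:
  [-5]  conj(Y_{5,-5})(Ω₁) = 0.00218 + 0.00238j ; Y_{5,-5}(Ω₂) = -0.06960 + 0.12706j ; Δ = -0.00045 + 0.00011j
  [-4]  conj(Y_{5,-4})(Ω₁) = 0.02123 - 0.01430j ; Y_{5,-4}(Ω₂) = -0.03057 + 0.35151j ; Δ = 0.00438 + 0.00790j
  [-3]  conj(Y_{5,-3})(Ω₁) = -0.05107 - 0.10720j ; Y_{5,-3}(Ω₂) = 0.13015 + 0.38292j ; Δ = 0.03440 - 0.03351j
  [-2]  conj(Y_{5,-2})(Ω₁) = -0.32784 + 0.10012j ; Y_{5,-2}(Ω₂) = 0.05131 + 0.05597j ; Δ = -0.02243 - 0.01321j
  [-1]  conj(Y_{5,-1})(Ω₁) = 0.07978 + 0.53441j ; Y_{5,-1}(Ω₂) = -0.30228 - 0.13296j ; Δ = 0.04694 - 0.17215j
  [+0]  conj(Y_{5,0})(Ω₁) = 0.16397 + 0.00000j ; Y_{5,0}(Ω₂) = -0.16623 + 0.00000j ; Δ = -0.02726 + 0.00000j
  [+1]  conj(Y_{5,1})(Ω₁) = -0.07978 + 0.53441j ; Y_{5,1}(Ω₂) = 0.30228 - 0.13296j ; Δ = 0.04694 + 0.17215j
  [+2]  conj(Y_{5,2})(Ω₁) = -0.32784 - 0.10012j ; Y_{5,2}(Ω₂) = 0.05131 - 0.05597j ; Δ = -0.02243 + 0.01321j
  [+3]  conj(Y_{5,3})(Ω₁) = 0.05107 - 0.10720j ; Y_{5,3}(Ω₂) = -0.13015 + 0.38292j ; Δ = 0.03440 + 0.03351j
  [+4]  conj(Y_{5,4})(Ω₁) = 0.02123 + 0.01430j ; Y_{5,4}(Ω₂) = -0.03057 - 0.35151j ; Δ = 0.00438 - 0.00790j
  [+5]  conj(Y_{5,5})(Ω₁) = -0.00218 + 0.00238j ; Y_{5,5}(Ω₂) = 0.06960 + 0.12706j ; Δ = -0.00045 - 0.00011j
Accumulated sum 0.09842 + 0.00000j; after 4π/(2l+1) scaling, 0.11244 + 0.00000j ⇒ P_5 = 0.112436

0.112436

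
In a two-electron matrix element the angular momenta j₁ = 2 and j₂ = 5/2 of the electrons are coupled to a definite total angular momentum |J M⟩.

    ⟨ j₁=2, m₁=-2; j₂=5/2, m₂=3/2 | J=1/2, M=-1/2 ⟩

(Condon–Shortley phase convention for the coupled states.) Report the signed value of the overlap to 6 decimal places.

triangle: 4!×0!×1!/6! = 24/720
(j±m)!: 0!×4!×4!×1!×0!×1! = 576
prefactor² = (2J+1)×Δ×N² = 192/5
  k=4: +1/(4!×0!×0!×0!×0!×1!) = 1/24
Σ = 1/24  ⇒  CG² = 192/5×(1/24)² = 1/15
CG = +√(1/15) = +0.258199

+√(1/15) = +0.258199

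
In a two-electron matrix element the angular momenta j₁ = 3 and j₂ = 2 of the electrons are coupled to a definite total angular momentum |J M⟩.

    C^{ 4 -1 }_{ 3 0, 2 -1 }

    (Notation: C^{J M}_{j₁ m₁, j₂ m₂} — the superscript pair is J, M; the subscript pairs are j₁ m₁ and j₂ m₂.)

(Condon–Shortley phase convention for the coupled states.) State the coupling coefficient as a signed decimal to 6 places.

√[9·1!5!3!/10! · 3!3!1!3!3!5!] = √(1944/7)
  +(−1)^0/∏(0,1,3,1,2,2)! = 1/24  (running 1/24)
  +(−1)^1/∏(1,0,2,0,3,3)! = -1/72  (running 1/36)
⟨..|..⟩ = √(1944/7)·(1/36) = +0.462910

+0.462910  (= +√(3/14))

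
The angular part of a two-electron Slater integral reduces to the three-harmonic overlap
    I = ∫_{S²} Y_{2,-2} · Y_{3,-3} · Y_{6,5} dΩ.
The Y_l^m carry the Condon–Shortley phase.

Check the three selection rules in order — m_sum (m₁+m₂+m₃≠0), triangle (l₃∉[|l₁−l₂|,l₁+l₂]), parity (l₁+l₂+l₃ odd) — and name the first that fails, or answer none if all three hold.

Σmᵢ = 0  ✓
l₃∈[|l₁−l₂|,l₁+l₂]=[1,5] required, l₃=6 fails  ✗
Σlᵢ = 11 ⇒ odd

triangle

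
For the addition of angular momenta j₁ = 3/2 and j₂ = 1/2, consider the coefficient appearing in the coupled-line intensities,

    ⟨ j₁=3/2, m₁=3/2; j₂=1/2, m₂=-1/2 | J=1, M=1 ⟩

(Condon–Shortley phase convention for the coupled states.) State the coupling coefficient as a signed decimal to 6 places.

+0.866025

j₁+j₂−J=1  J+j₁−j₂=2  J−j₁+j₂=0  j₁+j₂+J+1=4
(j₁±m₁, j₂±m₂, J±M) = (3,0,0,1,2,0)
P² = 3
sum k=0..0:
  [0] +1/2 = 1/2
S = 1/2
C² = P²·S² = 3/4 ; C = +0.866025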